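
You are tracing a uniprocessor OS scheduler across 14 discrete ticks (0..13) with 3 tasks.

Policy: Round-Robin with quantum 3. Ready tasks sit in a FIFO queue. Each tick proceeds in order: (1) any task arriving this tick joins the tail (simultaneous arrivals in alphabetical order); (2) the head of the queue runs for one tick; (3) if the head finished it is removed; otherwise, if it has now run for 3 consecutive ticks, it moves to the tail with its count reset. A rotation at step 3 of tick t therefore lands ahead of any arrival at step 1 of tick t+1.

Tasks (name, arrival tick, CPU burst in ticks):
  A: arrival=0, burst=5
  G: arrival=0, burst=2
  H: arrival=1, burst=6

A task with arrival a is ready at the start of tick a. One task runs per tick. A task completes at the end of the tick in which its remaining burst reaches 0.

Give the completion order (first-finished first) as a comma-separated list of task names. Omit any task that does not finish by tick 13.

t=0: queue=[A,G] q_used=0 → run A
t=1: queue=[A,G,H] q_used=1 → run A
t=2: queue=[A,G,H] q_used=2 → run A
t=3: queue=[G,H,A] q_used=0 → run G
t=4: queue=[G,H,A] q_used=1 → run G
t=5: queue=[H,A] q_used=0 → run H
t=6: queue=[H,A] q_used=1 → run H
t=7: queue=[H,A] q_used=2 → run H
t=8: queue=[A,H] q_used=0 → run A
t=9: queue=[A,H] q_used=1 → run A
t=10: queue=[H] q_used=0 → run H
t=11: queue=[H] q_used=1 → run H
t=12: queue=[H] q_used=2 → run H
t=13: (idle)

completion order = G, A, H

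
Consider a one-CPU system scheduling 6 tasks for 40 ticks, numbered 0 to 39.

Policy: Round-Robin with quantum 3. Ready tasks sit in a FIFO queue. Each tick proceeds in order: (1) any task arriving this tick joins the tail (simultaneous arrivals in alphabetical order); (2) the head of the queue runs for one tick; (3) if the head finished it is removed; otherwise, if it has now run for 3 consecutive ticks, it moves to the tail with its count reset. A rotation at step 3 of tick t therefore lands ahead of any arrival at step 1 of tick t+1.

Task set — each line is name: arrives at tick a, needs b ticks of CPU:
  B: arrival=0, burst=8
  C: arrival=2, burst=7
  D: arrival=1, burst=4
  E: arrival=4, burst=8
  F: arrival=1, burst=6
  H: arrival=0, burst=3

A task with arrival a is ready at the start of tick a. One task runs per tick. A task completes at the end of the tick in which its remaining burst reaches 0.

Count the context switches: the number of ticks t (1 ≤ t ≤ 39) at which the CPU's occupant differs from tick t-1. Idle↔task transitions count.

t=0: queue=[B,H] q_used=0 → run B
t=1: queue=[B,H,D,F] q_used=1 → run B
t=2: queue=[B,H,D,F,C] q_used=2 → run B
t=3: queue=[H,D,F,C,B] q_used=0 → run H
t=4: queue=[H,D,F,C,B,E] q_used=1 → run H
t=5: queue=[H,D,F,C,B,E] q_used=2 → run H
t=6: queue=[D,F,C,B,E] q_used=0 → run D
t=7: queue=[D,F,C,B,E] q_used=1 → run D
t=8: queue=[D,F,C,B,E] q_used=2 → run D
t=9: queue=[F,C,B,E,D] q_used=0 → run F
t=10: queue=[F,C,B,E,D] q_used=1 → run F
t=11: queue=[F,C,B,E,D] q_used=2 → run F
t=12: queue=[C,B,E,D,F] q_used=0 → run C
t=13: queue=[C,B,E,D,F] q_used=1 → run C
t=14: queue=[C,B,E,D,F] q_used=2 → run C
t=15: queue=[B,E,D,F,C] q_used=0 → run B
t=16: queue=[B,E,D,F,C] q_used=1 → run B
t=17: queue=[B,E,D,F,C] q_used=2 → run B
t=18: queue=[E,D,F,C,B] q_used=0 → run E
t=19: queue=[E,D,F,C,B] q_used=1 → run E
t=20: queue=[E,D,F,C,B] q_used=2 → run E
t=21: queue=[D,F,C,B,E] q_used=0 → run D
t=22: queue=[F,C,B,E] q_used=0 → run F
t=23: queue=[F,C,B,E] q_used=1 → run F
t=24: queue=[F,C,B,E] q_used=2 → run F
t=25: queue=[C,B,E] q_used=0 → run C
t=26: queue=[C,B,E] q_used=1 → run C
t=27: queue=[C,B,E] q_used=2 → run C
t=28: queue=[B,E,C] q_used=0 → run B
t=29: queue=[B,E,C] q_used=1 → run B
t=30: queue=[E,C] q_used=0 → run E
t=31: queue=[E,C] q_used=1 → run E
t=32: queue=[E,C] q_used=2 → run E
t=33: queue=[C,E] q_used=0 → run C
t=34: queue=[E] q_used=0 → run E
t=35: queue=[E] q_used=1 → run E
t=36: (idle)
t=37: (idle)
t=38: (idle)
t=39: (idle)

context switches = 14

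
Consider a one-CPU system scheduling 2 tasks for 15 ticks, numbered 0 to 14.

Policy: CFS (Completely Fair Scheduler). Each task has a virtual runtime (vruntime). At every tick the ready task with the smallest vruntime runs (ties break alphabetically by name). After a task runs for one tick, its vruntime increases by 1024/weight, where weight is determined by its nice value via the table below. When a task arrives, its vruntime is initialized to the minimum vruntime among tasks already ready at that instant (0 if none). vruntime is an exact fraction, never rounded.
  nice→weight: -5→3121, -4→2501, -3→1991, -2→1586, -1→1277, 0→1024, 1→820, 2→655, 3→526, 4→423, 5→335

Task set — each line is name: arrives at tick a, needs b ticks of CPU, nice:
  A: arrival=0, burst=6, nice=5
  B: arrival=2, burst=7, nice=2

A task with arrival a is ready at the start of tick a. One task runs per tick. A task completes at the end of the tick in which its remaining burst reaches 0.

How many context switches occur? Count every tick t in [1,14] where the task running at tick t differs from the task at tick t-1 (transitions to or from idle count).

t=0: vr[A=0] → run A
t=1: vr[A=1024/335] → run A
t=2: vr[A=2048/335 B=2048/335] → run A
t=3: vr[A=3072/335 B=2048/335] → run B
t=4: vr[A=3072/335 B=336896/43885] → run B
t=5: vr[A=3072/335 B=405504/43885] → run A
t=6: vr[A=4096/335 B=405504/43885] → run B
t=7: vr[A=4096/335 B=474112/43885] → run B
t=8: vr[A=4096/335 B=108544/8777] → run A
t=9: vr[A=1024/67 B=108544/8777] → run B
t=10: vr[A=1024/67 B=611328/43885] → run B
t=11: vr[A=1024/67 B=679936/43885] → run A
t=12: vr[B=679936/43885] → run B
t=13: (idle)
t=14: (idle)

context switches = 8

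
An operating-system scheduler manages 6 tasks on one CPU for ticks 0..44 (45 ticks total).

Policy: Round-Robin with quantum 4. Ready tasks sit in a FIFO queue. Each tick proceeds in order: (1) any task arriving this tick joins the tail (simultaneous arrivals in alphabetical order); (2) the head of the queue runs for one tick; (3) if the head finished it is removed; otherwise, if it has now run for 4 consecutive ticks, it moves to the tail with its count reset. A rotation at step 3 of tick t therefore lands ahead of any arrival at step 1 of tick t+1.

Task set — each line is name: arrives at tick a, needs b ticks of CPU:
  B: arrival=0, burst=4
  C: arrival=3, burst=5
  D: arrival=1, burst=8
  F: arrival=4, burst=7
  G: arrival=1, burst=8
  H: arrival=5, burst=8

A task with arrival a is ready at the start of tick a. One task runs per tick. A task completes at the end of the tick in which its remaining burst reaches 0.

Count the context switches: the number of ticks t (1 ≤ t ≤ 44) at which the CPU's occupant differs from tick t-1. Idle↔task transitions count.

context switches = 11

t=0: queue=[B] q_used=0 → run B
t=1: queue=[B,D,G] q_used=1 → run B
t=2: queue=[B,D,G] q_used=2 → run B
t=3: queue=[B,D,G,C] q_used=3 → run B
t=4: queue=[D,G,C,F] q_used=0 → run D
t=5: queue=[D,G,C,F,H] q_used=1 → run D
t=6: queue=[D,G,C,F,H] q_used=2 → run D
t=7: queue=[D,G,C,F,H] q_used=3 → run D
t=8: queue=[G,C,F,H,D] q_used=0 → run G
t=9: queue=[G,C,F,H,D] q_used=1 → run G
t=10: queue=[G,C,F,H,D] q_used=2 → run G
t=11: queue=[G,C,F,H,D] q_used=3 → run G
t=12: queue=[C,F,H,D,G] q_used=0 → run C
t=13: queue=[C,F,H,D,G] q_used=1 → run C
t=14: queue=[C,F,H,D,G] q_used=2 → run C
t=15: queue=[C,F,H,D,G] q_used=3 → run C
t=16: queue=[F,H,D,G,C] q_used=0 → run F
t=17: queue=[F,H,D,G,C] q_used=1 → run F
t=18: queue=[F,H,D,G,C] q_used=2 → run F
t=19: queue=[F,H,D,G,C] q_used=3 → run F
t=20: queue=[H,D,G,C,F] q_used=0 → run H
t=21: queue=[H,D,G,C,F] q_used=1 → run H
t=22: queue=[H,D,G,C,F] q_used=2 → run H
t=23: queue=[H,D,G,C,F] q_used=3 → run H
t=24: queue=[D,G,C,F,H] q_used=0 → run D
t=25: queue=[D,G,C,F,H] q_used=1 → run D
t=26: queue=[D,G,C,F,H] q_used=2 → run D
t=27: queue=[D,G,C,F,H] q_used=3 → run D
t=28: queue=[G,C,F,H] q_used=0 → run G
t=29: queue=[G,C,F,H] q_used=1 → run G
t=30: queue=[G,C,F,H] q_used=2 → run G
t=31: queue=[G,C,F,H] q_used=3 → run G
t=32: queue=[C,F,H] q_used=0 → run C
t=33: queue=[F,H] q_used=0 → run F
t=34: queue=[F,H] q_used=1 → run F
t=35: queue=[F,H] q_used=2 → run F
t=36: queue=[H] q_used=0 → run H
t=37: queue=[H] q_used=1 → run H
t=38: queue=[H] q_used=2 → run H
t=39: queue=[H] q_used=3 → run H
t=40: (idle)
t=41: (idle)
t=42: (idle)
t=43: (idle)
t=44: (idle)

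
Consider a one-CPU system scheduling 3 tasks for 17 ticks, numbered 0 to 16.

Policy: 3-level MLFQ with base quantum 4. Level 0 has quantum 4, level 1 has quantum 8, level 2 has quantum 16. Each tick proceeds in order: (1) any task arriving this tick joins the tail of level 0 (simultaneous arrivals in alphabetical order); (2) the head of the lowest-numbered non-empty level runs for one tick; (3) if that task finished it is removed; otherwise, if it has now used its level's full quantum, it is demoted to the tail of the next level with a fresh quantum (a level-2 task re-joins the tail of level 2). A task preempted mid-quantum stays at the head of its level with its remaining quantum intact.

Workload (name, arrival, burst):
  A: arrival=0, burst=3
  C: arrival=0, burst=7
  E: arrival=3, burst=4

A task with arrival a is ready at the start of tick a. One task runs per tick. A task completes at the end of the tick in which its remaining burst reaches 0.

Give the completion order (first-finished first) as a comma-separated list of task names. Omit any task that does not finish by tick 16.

t=0: L0/L1/L2 = AC/-/- → run A
t=1: L0/L1/L2 = AC/-/- → run A
t=2: L0/L1/L2 = AC/-/- → run A
t=3: L0/L1/L2 = CE/-/- → run C
t=4: L0/L1/L2 = CE/-/- → run C
t=5: L0/L1/L2 = CE/-/- → run C
t=6: L0/L1/L2 = CE/-/- → run C
t=7: L0/L1/L2 = E/C/- → run E
t=8: L0/L1/L2 = E/C/- → run E
t=9: L0/L1/L2 = E/C/- → run E
t=10: L0/L1/L2 = E/C/- → run E
t=11: L0/L1/L2 = -/C/- → run C
t=12: L0/L1/L2 = -/C/- → run C
t=13: L0/L1/L2 = -/C/- → run C
t=14: (idle)
t=15: (idle)
t=16: (idle)

completion order = A, E, C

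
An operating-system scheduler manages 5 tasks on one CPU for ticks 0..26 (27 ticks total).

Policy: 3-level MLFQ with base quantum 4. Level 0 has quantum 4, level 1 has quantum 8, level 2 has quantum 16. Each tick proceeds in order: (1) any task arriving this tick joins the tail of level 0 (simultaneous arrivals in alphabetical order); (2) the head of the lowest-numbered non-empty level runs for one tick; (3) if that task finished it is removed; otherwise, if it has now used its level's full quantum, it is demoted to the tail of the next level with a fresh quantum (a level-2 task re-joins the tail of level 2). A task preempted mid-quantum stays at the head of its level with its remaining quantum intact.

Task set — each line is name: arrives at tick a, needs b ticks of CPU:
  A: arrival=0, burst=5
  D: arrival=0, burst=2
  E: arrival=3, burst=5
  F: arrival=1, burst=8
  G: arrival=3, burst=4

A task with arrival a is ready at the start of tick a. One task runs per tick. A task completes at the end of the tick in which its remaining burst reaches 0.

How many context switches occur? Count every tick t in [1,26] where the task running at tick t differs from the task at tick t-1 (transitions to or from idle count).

t=0: L0/L1/L2 = AD/-/- → run A
t=1: L0/L1/L2 = ADF/-/- → run A
t=2: L0/L1/L2 = ADF/-/- → run A
t=3: L0/L1/L2 = ADFEG/-/- → run A
t=4: L0/L1/L2 = DFEG/A/- → run D
t=5: L0/L1/L2 = DFEG/A/- → run D
t=6: L0/L1/L2 = FEG/A/- → run F
t=7: L0/L1/L2 = FEG/A/- → run F
t=8: L0/L1/L2 = FEG/A/- → run F
t=9: L0/L1/L2 = FEG/A/- → run F
t=10: L0/L1/L2 = EG/AF/- → run E
t=11: L0/L1/L2 = EG/AF/- → run E
t=12: L0/L1/L2 = EG/AF/- → run E
t=13: L0/L1/L2 = EG/AF/- → run E
t=14: L0/L1/L2 = G/AFE/- → run G
t=15: L0/L1/L2 = G/AFE/- → run G
t=16: L0/L1/L2 = G/AFE/- → run G
t=17: L0/L1/L2 = G/AFE/- → run G
t=18: L0/L1/L2 = -/AFE/- → run A
t=19: L0/L1/L2 = -/FE/- → run F
t=20: L0/L1/L2 = -/FE/- → run F
t=21: L0/L1/L2 = -/FE/- → run F
t=22: L0/L1/L2 = -/FE/- → run F
t=23: L0/L1/L2 = -/E/- → run E
t=24: (idle)
t=25: (idle)
t=26: (idle)

context switches = 8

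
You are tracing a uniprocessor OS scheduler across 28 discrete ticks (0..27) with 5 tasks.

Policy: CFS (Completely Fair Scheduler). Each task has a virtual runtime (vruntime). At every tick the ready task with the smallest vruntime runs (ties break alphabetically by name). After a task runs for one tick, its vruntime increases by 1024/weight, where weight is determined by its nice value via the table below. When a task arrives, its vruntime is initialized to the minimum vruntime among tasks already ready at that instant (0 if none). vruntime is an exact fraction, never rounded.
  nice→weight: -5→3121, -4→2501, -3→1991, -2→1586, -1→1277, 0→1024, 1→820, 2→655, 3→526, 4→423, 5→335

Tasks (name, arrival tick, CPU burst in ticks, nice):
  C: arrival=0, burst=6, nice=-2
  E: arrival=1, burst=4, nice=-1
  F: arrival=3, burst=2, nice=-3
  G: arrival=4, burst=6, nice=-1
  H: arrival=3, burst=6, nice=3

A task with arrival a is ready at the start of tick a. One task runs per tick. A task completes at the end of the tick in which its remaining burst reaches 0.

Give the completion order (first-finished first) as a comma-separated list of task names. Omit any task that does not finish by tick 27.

completion order = F, E, C, G, H

t=0: vr[C=0] → run C
t=1: vr[C=512/793 E=512/793] → run C
t=2: vr[C=1024/793 E=512/793] → run E
t=3: vr[C=1024/793 E=1465856/1012661 F=1024/793 H=1024/793] → run C
t=4: vr[C=1536/793 E=1465856/1012661 F=1024/793 G=1024/793 H=1024/793] → run F
t=5: vr[C=1536/793 E=1465856/1012661 F=2850816/1578863 G=1024/793 H=1024/793] → run G
t=6: vr[C=1536/793 E=1465856/1012661 F=2850816/1578863 G=2119680/1012661 H=1024/793] → run H
t=7: vr[C=1536/793 E=1465856/1012661 F=2850816/1578863 G=2119680/1012661 H=675328/208559] → run E
t=8: vr[C=1536/793 E=2277888/1012661 F=2850816/1578863 G=2119680/1012661 H=675328/208559] → run F
t=9: vr[C=1536/793 E=2277888/1012661 G=2119680/1012661 H=675328/208559] → run C
t=10: vr[C=2048/793 E=2277888/1012661 G=2119680/1012661 H=675328/208559] → run G
t=11: vr[C=2048/793 E=2277888/1012661 G=2931712/1012661 H=675328/208559] → run E
t=12: vr[C=2048/793 E=3089920/1012661 G=2931712/1012661 H=675328/208559] → run C
t=13: vr[C=2560/793 E=3089920/1012661 G=2931712/1012661 H=675328/208559] → run G
t=14: vr[C=2560/793 E=3089920/1012661 G=3743744/1012661 H=675328/208559] → run E
t=15: vr[C=2560/793 G=3743744/1012661 H=675328/208559] → run C
t=16: vr[G=3743744/1012661 H=675328/208559] → run H
t=17: vr[G=3743744/1012661 H=1081344/208559] → run G
t=18: vr[G=4555776/1012661 H=1081344/208559] → run G
t=19: vr[G=5367808/1012661 H=1081344/208559] → run H
t=20: vr[G=5367808/1012661 H=1487360/208559] → run G
t=21: vr[H=1487360/208559] → run H
t=22: vr[H=1893376/208559] → run H
t=23: vr[H=2299392/208559] → run H
t=24: (idle)
t=25: (idle)
t=26: (idle)
t=27: (idle)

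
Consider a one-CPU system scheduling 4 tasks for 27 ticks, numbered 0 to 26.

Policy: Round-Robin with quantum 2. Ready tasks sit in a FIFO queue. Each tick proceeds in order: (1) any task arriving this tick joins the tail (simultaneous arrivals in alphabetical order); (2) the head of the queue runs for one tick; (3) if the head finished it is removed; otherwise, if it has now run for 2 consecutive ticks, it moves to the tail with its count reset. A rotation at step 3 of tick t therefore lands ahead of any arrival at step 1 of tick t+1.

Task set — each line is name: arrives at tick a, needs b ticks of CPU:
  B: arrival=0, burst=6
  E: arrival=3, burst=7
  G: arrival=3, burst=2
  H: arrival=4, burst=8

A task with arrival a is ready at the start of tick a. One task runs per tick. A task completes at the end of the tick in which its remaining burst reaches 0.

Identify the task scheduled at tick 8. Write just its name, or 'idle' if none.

running at tick 8 = B

t=0: queue=[B] q_used=0 → run B
t=1: queue=[B] q_used=1 → run B
t=2: queue=[B] q_used=0 → run B
t=3: queue=[B,E,G] q_used=1 → run B
t=4: queue=[E,G,B,H] q_used=0 → run E
t=5: queue=[E,G,B,H] q_used=1 → run E
t=6: queue=[G,B,H,E] q_used=0 → run G
t=7: queue=[G,B,H,E] q_used=1 → run G
t=8: queue=[B,H,E] q_used=0 → run B
t=9: queue=[B,H,E] q_used=1 → run B
t=10: queue=[H,E] q_used=0 → run H
t=11: queue=[H,E] q_used=1 → run H
t=12: queue=[E,H] q_used=0 → run E
t=13: queue=[E,H] q_used=1 → run E
t=14: queue=[H,E] q_used=0 → run H
t=15: queue=[H,E] q_used=1 → run H
t=16: queue=[E,H] q_used=0 → run E
t=17: queue=[E,H] q_used=1 → run E
t=18: queue=[H,E] q_used=0 → run H
t=19: queue=[H,E] q_used=1 → run H
t=20: queue=[E,H] q_used=0 → run E
t=21: queue=[H] q_used=0 → run H
t=22: queue=[H] q_used=1 → run H
t=23: (idle)
t=24: (idle)
t=25: (idle)
t=26: (idle)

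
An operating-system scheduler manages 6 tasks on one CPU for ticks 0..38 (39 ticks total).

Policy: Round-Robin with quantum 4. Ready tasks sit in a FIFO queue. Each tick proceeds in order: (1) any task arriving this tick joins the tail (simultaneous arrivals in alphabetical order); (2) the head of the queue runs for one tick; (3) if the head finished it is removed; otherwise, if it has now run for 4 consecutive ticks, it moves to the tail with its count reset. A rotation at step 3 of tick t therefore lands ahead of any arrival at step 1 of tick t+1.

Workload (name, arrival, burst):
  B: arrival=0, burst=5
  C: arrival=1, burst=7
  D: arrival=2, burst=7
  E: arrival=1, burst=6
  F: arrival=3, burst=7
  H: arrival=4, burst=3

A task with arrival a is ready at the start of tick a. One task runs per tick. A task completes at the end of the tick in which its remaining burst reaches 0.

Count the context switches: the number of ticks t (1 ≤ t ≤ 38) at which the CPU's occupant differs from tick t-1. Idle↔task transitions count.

t=0: queue=[B] q_used=0 → run B
t=1: queue=[B,C,E] q_used=1 → run B
t=2: queue=[B,C,E,D] q_used=2 → run B
t=3: queue=[B,C,E,D,F] q_used=3 → run B
t=4: queue=[C,E,D,F,B,H] q_used=0 → run C
t=5: queue=[C,E,D,F,B,H] q_used=1 → run C
t=6: queue=[C,E,D,F,B,H] q_used=2 → run C
t=7: queue=[C,E,D,F,B,H] q_used=3 → run C
t=8: queue=[E,D,F,B,H,C] q_used=0 → run E
t=9: queue=[E,D,F,B,H,C] q_used=1 → run E
t=10: queue=[E,D,F,B,H,C] q_used=2 → run E
t=11: queue=[E,D,F,B,H,C] q_used=3 → run E
t=12: queue=[D,F,B,H,C,E] q_used=0 → run D
t=13: queue=[D,F,B,H,C,E] q_used=1 → run D
t=14: queue=[D,F,B,H,C,E] q_used=2 → run D
t=15: queue=[D,F,B,H,C,E] q_used=3 → run D
t=16: queue=[F,B,H,C,E,D] q_used=0 → run F
t=17: queue=[F,B,H,C,E,D] q_used=1 → run F
t=18: queue=[F,B,H,C,E,D] q_used=2 → run F
t=19: queue=[F,B,H,C,E,D] q_used=3 → run F
t=20: queue=[B,H,C,E,D,F] q_used=0 → run B
t=21: queue=[H,C,E,D,F] q_used=0 → run H
t=22: queue=[H,C,E,D,F] q_used=1 → run H
t=23: queue=[H,C,E,D,F] q_used=2 → run H
t=24: queue=[C,E,D,F] q_used=0 → run C
t=25: queue=[C,E,D,F] q_used=1 → run C
t=26: queue=[C,E,D,F] q_used=2 → run C
t=27: queue=[E,D,F] q_used=0 → run E
t=28: queue=[E,D,F] q_used=1 → run E
t=29: queue=[D,F] q_used=0 → run D
t=30: queue=[D,F] q_used=1 → run D
t=31: queue=[D,F] q_used=2 → run D
t=32: queue=[F] q_used=0 → run F
t=33: queue=[F] q_used=1 → run F
t=34: queue=[F] q_used=2 → run F
t=35: (idle)
t=36: (idle)
t=37: (idle)
t=38: (idle)

context switches = 11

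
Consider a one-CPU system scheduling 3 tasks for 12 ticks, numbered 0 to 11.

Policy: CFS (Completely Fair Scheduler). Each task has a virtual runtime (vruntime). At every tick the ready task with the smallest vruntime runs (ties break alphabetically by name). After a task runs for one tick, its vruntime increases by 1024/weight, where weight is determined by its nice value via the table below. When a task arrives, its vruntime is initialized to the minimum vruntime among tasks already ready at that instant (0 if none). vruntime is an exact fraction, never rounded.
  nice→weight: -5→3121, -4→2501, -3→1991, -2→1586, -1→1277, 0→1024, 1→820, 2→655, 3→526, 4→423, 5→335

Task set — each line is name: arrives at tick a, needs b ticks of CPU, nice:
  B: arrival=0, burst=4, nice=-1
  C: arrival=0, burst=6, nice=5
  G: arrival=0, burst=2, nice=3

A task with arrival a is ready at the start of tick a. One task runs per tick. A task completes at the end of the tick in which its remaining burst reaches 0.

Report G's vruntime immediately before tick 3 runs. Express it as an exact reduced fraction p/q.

vruntime(G, start of tick 3) = 512/263

t=0: vr[B=0 C=0 G=0] → run B
t=1: vr[B=1024/1277 C=0 G=0] → run C
t=2: vr[B=1024/1277 C=1024/335 G=0] → run G
t=3: vr[B=1024/1277 C=1024/335 G=512/263] → run B
t=4: vr[B=2048/1277 C=1024/335 G=512/263] → run B
t=5: vr[B=3072/1277 C=1024/335 G=512/263] → run G
t=6: vr[B=3072/1277 C=1024/335] → run B
t=7: vr[C=1024/335] → run C
t=8: vr[C=2048/335] → run C
t=9: vr[C=3072/335] → run C
t=10: vr[C=4096/335] → run C
t=11: vr[C=1024/67] → run C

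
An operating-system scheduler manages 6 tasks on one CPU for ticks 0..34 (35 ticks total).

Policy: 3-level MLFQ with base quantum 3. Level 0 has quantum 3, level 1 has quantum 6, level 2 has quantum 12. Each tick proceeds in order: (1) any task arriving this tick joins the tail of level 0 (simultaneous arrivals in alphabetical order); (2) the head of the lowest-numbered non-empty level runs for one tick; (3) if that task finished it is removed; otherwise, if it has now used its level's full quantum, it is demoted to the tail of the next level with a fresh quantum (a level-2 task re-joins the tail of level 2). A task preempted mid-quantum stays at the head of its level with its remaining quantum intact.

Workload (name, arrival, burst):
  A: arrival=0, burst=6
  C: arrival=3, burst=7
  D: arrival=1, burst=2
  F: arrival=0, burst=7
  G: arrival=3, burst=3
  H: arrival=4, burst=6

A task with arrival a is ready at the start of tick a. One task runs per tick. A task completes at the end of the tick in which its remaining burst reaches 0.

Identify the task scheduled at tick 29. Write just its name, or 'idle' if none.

t=0: L0/L1/L2 = AF/-/- → run A
t=1: L0/L1/L2 = AFD/-/- → run A
t=2: L0/L1/L2 = AFD/-/- → run A
t=3: L0/L1/L2 = FDCG/A/- → run F
t=4: L0/L1/L2 = FDCGH/A/- → run F
t=5: L0/L1/L2 = FDCGH/A/- → run F
t=6: L0/L1/L2 = DCGH/AF/- → run D
t=7: L0/L1/L2 = DCGH/AF/- → run D
t=8: L0/L1/L2 = CGH/AF/- → run C
t=9: L0/L1/L2 = CGH/AF/- → run C
t=10: L0/L1/L2 = CGH/AF/- → run C
t=11: L0/L1/L2 = GH/AFC/- → run G
t=12: L0/L1/L2 = GH/AFC/- → run G
t=13: L0/L1/L2 = GH/AFC/- → run G
t=14: L0/L1/L2 = H/AFC/- → run H
t=15: L0/L1/L2 = H/AFC/- → run H
t=16: L0/L1/L2 = H/AFC/- → run H
t=17: L0/L1/L2 = -/AFCH/- → run A
t=18: L0/L1/L2 = -/AFCH/- → run A
t=19: L0/L1/L2 = -/AFCH/- → run A
t=20: L0/L1/L2 = -/FCH/- → run F
t=21: L0/L1/L2 = -/FCH/- → run F
t=22: L0/L1/L2 = -/FCH/- → run F
t=23: L0/L1/L2 = -/FCH/- → run F
t=24: L0/L1/L2 = -/CH/- → run C
t=25: L0/L1/L2 = -/CH/- → run C
t=26: L0/L1/L2 = -/CH/- → run C
t=27: L0/L1/L2 = -/CH/- → run C
t=28: L0/L1/L2 = -/H/- → run H
t=29: L0/L1/L2 = -/H/- → run H
t=30: L0/L1/L2 = -/H/- → run H
t=31: (idle)
t=32: (idle)
t=33: (idle)
t=34: (idle)

running at tick 29 = H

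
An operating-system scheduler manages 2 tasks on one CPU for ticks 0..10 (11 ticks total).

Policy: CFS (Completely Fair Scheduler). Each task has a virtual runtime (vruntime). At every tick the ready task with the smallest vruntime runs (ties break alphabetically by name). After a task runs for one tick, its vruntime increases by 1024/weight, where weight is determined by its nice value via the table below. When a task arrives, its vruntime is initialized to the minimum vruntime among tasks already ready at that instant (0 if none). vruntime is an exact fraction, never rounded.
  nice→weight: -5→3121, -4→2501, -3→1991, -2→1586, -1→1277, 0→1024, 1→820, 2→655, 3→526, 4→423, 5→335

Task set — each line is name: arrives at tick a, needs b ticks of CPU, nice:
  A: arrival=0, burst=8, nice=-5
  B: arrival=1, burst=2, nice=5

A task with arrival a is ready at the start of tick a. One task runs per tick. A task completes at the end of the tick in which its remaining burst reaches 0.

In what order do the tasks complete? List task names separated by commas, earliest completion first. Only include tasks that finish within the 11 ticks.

completion order = A, B

t=0: vr[A=0] → run A
t=1: vr[A=1024/3121 B=1024/3121] → run A
t=2: vr[A=2048/3121 B=1024/3121] → run B
t=3: vr[A=2048/3121 B=3538944/1045535] → run A
t=4: vr[A=3072/3121 B=3538944/1045535] → run A
t=5: vr[A=4096/3121 B=3538944/1045535] → run A
t=6: vr[A=5120/3121 B=3538944/1045535] → run A
t=7: vr[A=6144/3121 B=3538944/1045535] → run A
t=8: vr[A=7168/3121 B=3538944/1045535] → run A
t=9: vr[B=3538944/1045535] → run B
t=10: (idle)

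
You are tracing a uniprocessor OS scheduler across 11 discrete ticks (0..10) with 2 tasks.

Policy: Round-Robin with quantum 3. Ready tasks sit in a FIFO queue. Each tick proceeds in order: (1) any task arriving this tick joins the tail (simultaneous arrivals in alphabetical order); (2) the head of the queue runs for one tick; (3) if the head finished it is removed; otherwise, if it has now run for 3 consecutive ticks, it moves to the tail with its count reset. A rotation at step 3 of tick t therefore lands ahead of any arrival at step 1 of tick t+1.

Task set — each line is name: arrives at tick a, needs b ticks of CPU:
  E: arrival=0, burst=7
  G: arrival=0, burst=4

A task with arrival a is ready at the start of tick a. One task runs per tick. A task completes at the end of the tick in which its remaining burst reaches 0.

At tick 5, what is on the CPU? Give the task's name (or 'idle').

running at tick 5 = G

t=0: queue=[E,G] q_used=0 → run E
t=1: queue=[E,G] q_used=1 → run E
t=2: queue=[E,G] q_used=2 → run E
t=3: queue=[G,E] q_used=0 → run G
t=4: queue=[G,E] q_used=1 → run G
t=5: queue=[G,E] q_used=2 → run G
t=6: queue=[E,G] q_used=0 → run E
t=7: queue=[E,G] q_used=1 → run E
t=8: queue=[E,G] q_used=2 → run E
t=9: queue=[G,E] q_used=0 → run G
t=10: queue=[E] q_used=0 → run E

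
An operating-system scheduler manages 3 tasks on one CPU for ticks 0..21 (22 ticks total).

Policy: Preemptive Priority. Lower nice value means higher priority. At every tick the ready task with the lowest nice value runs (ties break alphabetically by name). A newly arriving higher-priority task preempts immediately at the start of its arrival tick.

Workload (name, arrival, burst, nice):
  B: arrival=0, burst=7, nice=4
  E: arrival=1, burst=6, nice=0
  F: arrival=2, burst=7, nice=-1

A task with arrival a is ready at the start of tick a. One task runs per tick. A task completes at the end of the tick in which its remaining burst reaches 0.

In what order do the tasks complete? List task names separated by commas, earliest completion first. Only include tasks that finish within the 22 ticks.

t=0: ready={B} → run B
t=1: ready={B,E} → run E
t=2: ready={B,E,F} → run F
t=3: ready={B,E,F} → run F
t=4: ready={B,E,F} → run F
t=5: ready={B,E,F} → run F
t=6: ready={B,E,F} → run F
t=7: ready={B,E,F} → run F
t=8: ready={B,E,F} → run F
t=9: ready={B,E} → run E
t=10: ready={B,E} → run E
t=11: ready={B,E} → run E
t=12: ready={B,E} → run E
t=13: ready={B,E} → run E
t=14: ready={B} → run B
t=15: ready={B} → run B
t=16: ready={B} → run B
t=17: ready={B} → run B
t=18: ready={B} → run B
t=19: ready={B} → run B
t=20: (idle)
t=21: (idle)

completion order = F, E, B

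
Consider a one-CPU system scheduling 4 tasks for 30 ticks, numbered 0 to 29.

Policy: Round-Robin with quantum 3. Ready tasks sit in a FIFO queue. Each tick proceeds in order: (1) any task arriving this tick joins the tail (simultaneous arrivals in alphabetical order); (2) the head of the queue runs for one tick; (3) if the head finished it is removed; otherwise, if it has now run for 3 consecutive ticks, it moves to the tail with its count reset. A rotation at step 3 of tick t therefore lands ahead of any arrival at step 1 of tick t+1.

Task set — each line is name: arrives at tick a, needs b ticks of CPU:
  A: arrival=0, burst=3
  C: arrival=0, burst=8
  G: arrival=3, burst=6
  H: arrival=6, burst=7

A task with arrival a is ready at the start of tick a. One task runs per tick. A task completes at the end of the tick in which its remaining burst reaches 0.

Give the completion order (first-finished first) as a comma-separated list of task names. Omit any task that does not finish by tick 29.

t=0: queue=[A,C] q_used=0 → run A
t=1: queue=[A,C] q_used=1 → run A
t=2: queue=[A,C] q_used=2 → run A
t=3: queue=[C,G] q_used=0 → run C
t=4: queue=[C,G] q_used=1 → run C
t=5: queue=[C,G] q_used=2 → run C
t=6: queue=[G,C,H] q_used=0 → run G
t=7: queue=[G,C,H] q_used=1 → run G
t=8: queue=[G,C,H] q_used=2 → run G
t=9: queue=[C,H,G] q_used=0 → run C
t=10: queue=[C,H,G] q_used=1 → run C
t=11: queue=[C,H,G] q_used=2 → run C
t=12: queue=[H,G,C] q_used=0 → run H
t=13: queue=[H,G,C] q_used=1 → run H
t=14: queue=[H,G,C] q_used=2 → run H
t=15: queue=[G,C,H] q_used=0 → run G
t=16: queue=[G,C,H] q_used=1 → run G
t=17: queue=[G,C,H] q_used=2 → run G
t=18: queue=[C,H] q_used=0 → run C
t=19: queue=[C,H] q_used=1 → run C
t=20: queue=[H] q_used=0 → run H
t=21: queue=[H] q_used=1 → run H
t=22: queue=[H] q_used=2 → run H
t=23: queue=[H] q_used=0 → run H
t=24: (idle)
t=25: (idle)
t=26: (idle)
t=27: (idle)
t=28: (idle)
t=29: (idle)

completion order = A, G, C, H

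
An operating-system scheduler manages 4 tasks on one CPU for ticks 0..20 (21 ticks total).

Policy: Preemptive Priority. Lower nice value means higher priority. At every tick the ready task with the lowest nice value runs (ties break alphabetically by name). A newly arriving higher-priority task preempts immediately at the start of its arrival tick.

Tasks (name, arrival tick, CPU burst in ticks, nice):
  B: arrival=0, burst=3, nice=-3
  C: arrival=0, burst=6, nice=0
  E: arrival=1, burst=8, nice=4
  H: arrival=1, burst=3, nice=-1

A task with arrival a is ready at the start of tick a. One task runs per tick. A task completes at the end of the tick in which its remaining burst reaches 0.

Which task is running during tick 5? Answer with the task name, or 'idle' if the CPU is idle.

running at tick 5 = H

t=0: ready={B,C} → run B
t=1: ready={B,C,E,H} → run B
t=2: ready={B,C,E,H} → run B
t=3: ready={C,E,H} → run H
t=4: ready={C,E,H} → run H
t=5: ready={C,E,H} → run H
t=6: ready={C,E} → run C
t=7: ready={C,E} → run C
t=8: ready={C,E} → run C
t=9: ready={C,E} → run C
t=10: ready={C,E} → run C
t=11: ready={C,E} → run C
t=12: ready={E} → run E
t=13: ready={E} → run E
t=14: ready={E} → run E
t=15: ready={E} → run E
t=16: ready={E} → run E
t=17: ready={E} → run E
t=18: ready={E} → run E
t=19: ready={E} → run E
t=20: (idle)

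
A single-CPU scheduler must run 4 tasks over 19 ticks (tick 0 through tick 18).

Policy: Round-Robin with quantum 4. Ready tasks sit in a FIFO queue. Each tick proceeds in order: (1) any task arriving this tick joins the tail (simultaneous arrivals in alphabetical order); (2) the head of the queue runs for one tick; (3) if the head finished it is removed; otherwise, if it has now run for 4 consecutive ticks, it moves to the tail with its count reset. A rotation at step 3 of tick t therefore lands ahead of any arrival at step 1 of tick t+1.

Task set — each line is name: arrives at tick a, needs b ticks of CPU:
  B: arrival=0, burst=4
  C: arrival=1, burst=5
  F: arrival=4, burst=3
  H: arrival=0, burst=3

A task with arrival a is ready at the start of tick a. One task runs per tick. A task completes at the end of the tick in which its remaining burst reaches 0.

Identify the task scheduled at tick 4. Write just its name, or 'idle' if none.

running at tick 4 = H

t=0: queue=[B,H] q_used=0 → run B
t=1: queue=[B,H,C] q_used=1 → run B
t=2: queue=[B,H,C] q_used=2 → run B
t=3: queue=[B,H,C] q_used=3 → run B
t=4: queue=[H,C,F] q_used=0 → run H
t=5: queue=[H,C,F] q_used=1 → run H
t=6: queue=[H,C,F] q_used=2 → run H
t=7: queue=[C,F] q_used=0 → run C
t=8: queue=[C,F] q_used=1 → run C
t=9: queue=[C,F] q_used=2 → run C
t=10: queue=[C,F] q_used=3 → run C
t=11: queue=[F,C] q_used=0 → run F
t=12: queue=[F,C] q_used=1 → run F
t=13: queue=[F,C] q_used=2 → run F
t=14: queue=[C] q_used=0 → run C
t=15: (idle)
t=16: (idle)
t=17: (idle)
t=18: (idle)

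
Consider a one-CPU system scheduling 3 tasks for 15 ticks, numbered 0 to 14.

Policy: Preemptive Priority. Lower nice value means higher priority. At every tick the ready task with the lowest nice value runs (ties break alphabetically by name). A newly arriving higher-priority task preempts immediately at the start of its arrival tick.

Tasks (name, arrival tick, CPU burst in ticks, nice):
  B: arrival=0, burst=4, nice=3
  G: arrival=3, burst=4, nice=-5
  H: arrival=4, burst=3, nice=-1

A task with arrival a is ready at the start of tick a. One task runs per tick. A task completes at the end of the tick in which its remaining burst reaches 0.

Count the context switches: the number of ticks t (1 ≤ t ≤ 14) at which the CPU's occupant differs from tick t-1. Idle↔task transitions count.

t=0: ready={B} → run B
t=1: ready={B} → run B
t=2: ready={B} → run B
t=3: ready={B,G} → run G
t=4: ready={B,G,H} → run G
t=5: ready={B,G,H} → run G
t=6: ready={B,G,H} → run G
t=7: ready={B,H} → run H
t=8: ready={B,H} → run H
t=9: ready={B,H} → run H
t=10: ready={B} → run B
t=11: (idle)
t=12: (idle)
t=13: (idle)
t=14: (idle)

context switches = 4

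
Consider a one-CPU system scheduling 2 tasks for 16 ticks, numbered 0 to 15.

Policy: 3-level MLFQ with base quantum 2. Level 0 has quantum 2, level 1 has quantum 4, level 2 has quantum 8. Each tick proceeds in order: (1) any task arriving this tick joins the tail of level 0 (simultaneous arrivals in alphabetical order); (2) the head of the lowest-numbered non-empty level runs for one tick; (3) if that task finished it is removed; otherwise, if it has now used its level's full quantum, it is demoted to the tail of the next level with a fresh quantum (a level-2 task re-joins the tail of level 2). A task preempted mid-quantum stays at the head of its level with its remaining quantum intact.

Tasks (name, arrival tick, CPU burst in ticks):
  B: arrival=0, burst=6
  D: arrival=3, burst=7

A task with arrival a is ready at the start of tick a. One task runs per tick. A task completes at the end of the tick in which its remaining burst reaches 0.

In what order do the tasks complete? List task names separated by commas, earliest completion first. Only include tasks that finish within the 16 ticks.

completion order = B, D

t=0: L0/L1/L2 = B/-/- → run B
t=1: L0/L1/L2 = B/-/- → run B
t=2: L0/L1/L2 = -/B/- → run B
t=3: L0/L1/L2 = D/B/- → run D
t=4: L0/L1/L2 = D/B/- → run D
t=5: L0/L1/L2 = -/BD/- → run B
t=6: L0/L1/L2 = -/BD/- → run B
t=7: L0/L1/L2 = -/BD/- → run B
t=8: L0/L1/L2 = -/D/- → run D
t=9: L0/L1/L2 = -/D/- → run D
t=10: L0/L1/L2 = -/D/- → run D
t=11: L0/L1/L2 = -/D/- → run D
t=12: L0/L1/L2 = -/-/D → run D
t=13: (idle)
t=14: (idle)
t=15: (idle)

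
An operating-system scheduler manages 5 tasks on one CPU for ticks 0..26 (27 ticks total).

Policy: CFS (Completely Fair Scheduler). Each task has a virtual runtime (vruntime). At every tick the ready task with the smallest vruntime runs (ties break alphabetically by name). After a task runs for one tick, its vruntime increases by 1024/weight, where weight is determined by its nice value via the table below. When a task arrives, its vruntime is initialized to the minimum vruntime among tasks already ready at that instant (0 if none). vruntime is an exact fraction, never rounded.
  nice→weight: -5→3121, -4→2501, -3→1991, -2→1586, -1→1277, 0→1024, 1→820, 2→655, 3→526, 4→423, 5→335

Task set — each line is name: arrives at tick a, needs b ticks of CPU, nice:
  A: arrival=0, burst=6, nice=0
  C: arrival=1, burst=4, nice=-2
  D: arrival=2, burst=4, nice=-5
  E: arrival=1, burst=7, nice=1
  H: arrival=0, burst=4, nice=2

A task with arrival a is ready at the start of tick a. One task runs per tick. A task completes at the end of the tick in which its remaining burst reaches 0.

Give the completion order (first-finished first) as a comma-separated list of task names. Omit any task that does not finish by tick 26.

t=0: vr[A=0 H=0] → run A
t=1: vr[A=1 C=0 E=0 H=0] → run C
t=2: vr[A=1 C=512/793 D=0 E=0 H=0] → run D
t=3: vr[A=1 C=512/793 D=1024/3121 E=0 H=0] → run E
t=4: vr[A=1 C=512/793 D=1024/3121 E=256/205 H=0] → run H
t=5: vr[A=1 C=512/793 D=1024/3121 E=256/205 H=1024/655] → run D
t=6: vr[A=1 C=512/793 D=2048/3121 E=256/205 H=1024/655] → run C
t=7: vr[A=1 C=1024/793 D=2048/3121 E=256/205 H=1024/655] → run D
t=8: vr[A=1 C=1024/793 D=3072/3121 E=256/205 H=1024/655] → run D
t=9: vr[A=1 C=1024/793 E=256/205 H=1024/655] → run A
t=10: vr[A=2 C=1024/793 E=256/205 H=1024/655] → run E
t=11: vr[A=2 C=1024/793 E=512/205 H=1024/655] → run C
t=12: vr[A=2 C=1536/793 E=512/205 H=1024/655] → run H
t=13: vr[A=2 C=1536/793 E=512/205 H=2048/655] → run C
t=14: vr[A=2 E=512/205 H=2048/655] → run A
t=15: vr[A=3 E=512/205 H=2048/655] → run E
t=16: vr[A=3 E=768/205 H=2048/655] → run A
t=17: vr[A=4 E=768/205 H=2048/655] → run H
t=18: vr[A=4 E=768/205 H=3072/655] → run E
t=19: vr[A=4 E=1024/205 H=3072/655] → run A
t=20: vr[A=5 E=1024/205 H=3072/655] → run H
t=21: vr[A=5 E=1024/205] → run E
t=22: vr[A=5 E=256/41] → run A
t=23: vr[E=256/41] → run E
t=24: vr[E=1536/205] → run E
t=25: (idle)
t=26: (idle)

completion order = D, C, H, A, E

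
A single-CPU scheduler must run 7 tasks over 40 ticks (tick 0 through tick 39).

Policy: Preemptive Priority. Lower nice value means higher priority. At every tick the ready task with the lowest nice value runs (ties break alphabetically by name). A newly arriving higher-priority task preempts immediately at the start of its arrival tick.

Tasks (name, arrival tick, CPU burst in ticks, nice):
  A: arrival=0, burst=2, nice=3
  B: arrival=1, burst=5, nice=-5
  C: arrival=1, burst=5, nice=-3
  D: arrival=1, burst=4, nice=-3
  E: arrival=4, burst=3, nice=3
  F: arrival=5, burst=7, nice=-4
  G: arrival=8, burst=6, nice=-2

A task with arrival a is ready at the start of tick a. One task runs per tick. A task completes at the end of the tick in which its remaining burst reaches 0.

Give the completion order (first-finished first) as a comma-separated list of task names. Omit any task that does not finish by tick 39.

t=0: ready={A} → run A
t=1: ready={A,B,C,D} → run B
t=2: ready={A,B,C,D} → run B
t=3: ready={A,B,C,D} → run B
t=4: ready={A,B,C,D,E} → run B
t=5: ready={A,B,C,D,E,F} → run B
t=6: ready={A,C,D,E,F} → run F
t=7: ready={A,C,D,E,F} → run F
t=8: ready={A,C,D,E,F,G} → run F
t=9: ready={A,C,D,E,F,G} → run F
t=10: ready={A,C,D,E,F,G} → run F
t=11: ready={A,C,D,E,F,G} → run F
t=12: ready={A,C,D,E,F,G} → run F
t=13: ready={A,C,D,E,G} → run C
t=14: ready={A,C,D,E,G} → run C
t=15: ready={A,C,D,E,G} → run C
t=16: ready={A,C,D,E,G} → run C
t=17: ready={A,C,D,E,G} → run C
t=18: ready={A,D,E,G} → run D
t=19: ready={A,D,E,G} → run D
t=20: ready={A,D,E,G} → run D
t=21: ready={A,D,E,G} → run D
t=22: ready={A,E,G} → run G
t=23: ready={A,E,G} → run G
t=24: ready={A,E,G} → run G
t=25: ready={A,E,G} → run G
t=26: ready={A,E,G} → run G
t=27: ready={A,E,G} → run G
t=28: ready={A,E} → run A
t=29: ready={E} → run E
t=30: ready={E} → run E
t=31: ready={E} → run E
t=32: (idle)
t=33: (idle)
t=34: (idle)
t=35: (idle)
t=36: (idle)
t=37: (idle)
t=38: (idle)
t=39: (idle)

completion order = B, F, C, D, G, A, E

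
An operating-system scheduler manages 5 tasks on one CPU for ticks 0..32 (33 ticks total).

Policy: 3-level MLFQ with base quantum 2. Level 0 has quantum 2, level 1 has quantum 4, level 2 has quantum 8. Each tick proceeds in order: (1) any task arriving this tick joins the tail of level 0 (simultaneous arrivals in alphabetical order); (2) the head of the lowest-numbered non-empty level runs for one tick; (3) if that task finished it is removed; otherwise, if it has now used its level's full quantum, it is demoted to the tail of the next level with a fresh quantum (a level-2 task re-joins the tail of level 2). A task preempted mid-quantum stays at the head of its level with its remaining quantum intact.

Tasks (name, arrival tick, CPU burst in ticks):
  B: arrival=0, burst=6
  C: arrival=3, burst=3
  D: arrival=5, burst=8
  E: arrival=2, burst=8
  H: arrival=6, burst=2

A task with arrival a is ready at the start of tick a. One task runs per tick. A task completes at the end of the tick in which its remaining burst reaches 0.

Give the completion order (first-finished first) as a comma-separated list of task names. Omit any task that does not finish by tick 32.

t=0: L0/L1/L2 = B/-/- → run B
t=1: L0/L1/L2 = B/-/- → run B
t=2: L0/L1/L2 = E/B/- → run E
t=3: L0/L1/L2 = EC/B/- → run E
t=4: L0/L1/L2 = C/BE/- → run C
t=5: L0/L1/L2 = CD/BE/- → run C
t=6: L0/L1/L2 = DH/BEC/- → run D
t=7: L0/L1/L2 = DH/BEC/- → run D
t=8: L0/L1/L2 = H/BECD/- → run H
t=9: L0/L1/L2 = H/BECD/- → run H
t=10: L0/L1/L2 = -/BECD/- → run B
t=11: L0/L1/L2 = -/BECD/- → run B
t=12: L0/L1/L2 = -/BECD/- → run B
t=13: L0/L1/L2 = -/BECD/- → run B
t=14: L0/L1/L2 = -/ECD/- → run E
t=15: L0/L1/L2 = -/ECD/- → run E
t=16: L0/L1/L2 = -/ECD/- → run E
t=17: L0/L1/L2 = -/ECD/- → run E
t=18: L0/L1/L2 = -/CD/E → run C
t=19: L0/L1/L2 = -/D/E → run D
t=20: L0/L1/L2 = -/D/E → run D
t=21: L0/L1/L2 = -/D/E → run D
t=22: L0/L1/L2 = -/D/E → run D
t=23: L0/L1/L2 = -/-/ED → run E
t=24: L0/L1/L2 = -/-/ED → run E
t=25: L0/L1/L2 = -/-/D → run D
t=26: L0/L1/L2 = -/-/D → run D
t=27: (idle)
t=28: (idle)
t=29: (idle)
t=30: (idle)
t=31: (idle)
t=32: (idle)

completion order = H, B, C, E, D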